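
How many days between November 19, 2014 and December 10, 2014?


From November 19, 2014 to December 10, 2014
Rest of November 2014: 30 - 19 = 11
Days into December 2014: 10
Total = 11 + 10 = 21 days

21 days


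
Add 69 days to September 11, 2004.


Start: September 11, 2004
Add 69 days
September 11 → October 1: 30 - 11 + 1 = 20 days (69 - 20 = 49 left)
October 1 → November 1: 31 - 1 + 1 = 31 days (49 - 31 = 18 left)
November 1 + 18 = November 19, 2004

November 19, 2004


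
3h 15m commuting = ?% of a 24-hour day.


Time: 195 minutes
Day: 1440 minutes
Percentage = (195/1440) × 100 ≈ 13.5%

13.5%


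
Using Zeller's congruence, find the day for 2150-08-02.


Zeller's congruence:
q=2, m=8, k=50, j=21
h = (2 + ⌊13×9/5⌋ + 50 + ⌊50/4⌋ + ⌊21/4⌋ - 2×21) mod 7
= (2 + 23 + 50 + 12 + 5 - 42) mod 7
= 50 mod 7 = 1
h=1 → Sunday

Sunday


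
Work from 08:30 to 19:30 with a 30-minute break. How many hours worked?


Total time = (19×60+30) - (8×60+30)
= 1170 - 510 = 660 min
Minus break: 660 - 30 = 630 min
= 10h 30m

10h 30m (630 minutes)


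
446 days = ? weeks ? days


Weeks: 446 ÷ 7 = 63 remainder 5

63 weeks 5 days


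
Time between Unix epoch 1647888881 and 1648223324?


334443 seconds (92.9 hours / 3.87 days)

Difference = 1648223324 - 1647888881 = 334443 seconds
In hours: 334443 / 3600 ≈ 92.9
In days: 334443 / 86400 ≈ 3.87


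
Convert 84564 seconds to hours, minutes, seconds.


Hours: 84564 ÷ 3600 = 23 remainder 1764
Minutes: 1764 ÷ 60 = 29 remainder 24
Seconds: 24

23h 29m 24s


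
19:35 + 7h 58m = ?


03:33 (next day)

Start: 1175 minutes from midnight
Add: 478 minutes
Total: 1653 minutes
Hours: 1653 ÷ 60 = 27 remainder 33
27 ≥ 24 → 27 - 24 = 3 (next day)


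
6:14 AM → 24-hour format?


Input: 6:14 AM
AM hour stays: 6

06:14


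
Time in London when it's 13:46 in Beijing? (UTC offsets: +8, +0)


05:46

Time difference = UTC+0 - UTC+8 = -8 hours
New hour = (13 -8) mod 24
= 5 mod 24 = 5
Minutes unchanged → 05:46


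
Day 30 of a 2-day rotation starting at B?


Shifts: A, B
Start: B (index 1)
Day 30: (1 + 30 - 1) mod 2
= 30 mod 2
= 0
Index 0 → shift A

Shift A


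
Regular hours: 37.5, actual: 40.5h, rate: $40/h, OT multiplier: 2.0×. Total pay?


Regular: 37.5h × $40 = $1500.00
Overtime: 40.5 - 37.5 = 3.0h
OT pay: 3.0h × $40 × 2.0 = $240.00
Total = $1500.00 + $240.00 = $1740.00

$1740.00


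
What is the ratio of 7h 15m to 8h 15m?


Duration 1: 435 minutes
Duration 2: 495 minutes
Ratio = 435:495
GCD = 15
Simplified = 29:33
As a decimal: 29/33 ≈ 0.88

29:33 (0.88)


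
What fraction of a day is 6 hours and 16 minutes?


0.2611 (26.11%)

Total minutes: 6×60 + 16 = 376
Day = 24×60 = 1440 minutes
Fraction = 376/1440 ≈ 0.2611
As a percentage: 376/1440 × 100 ≈ 26.11%


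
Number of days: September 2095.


30 days

Month: September (month 9)
September has 30 days


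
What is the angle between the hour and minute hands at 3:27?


Hour hand = 3×30 + 27×0.5 = 103.5°
Minute hand = 27×6 = 162°
Difference = |103.5 - 162| = 58.5°

58.5°


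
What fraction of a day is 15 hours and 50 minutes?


0.6597 (65.97%)

Total minutes: 15×60 + 50 = 950
Day = 24×60 = 1440 minutes
Fraction = 950/1440 ≈ 0.6597
As a percentage: 950/1440 × 100 ≈ 65.97%


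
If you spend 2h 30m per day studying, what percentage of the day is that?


10.4%

Time: 150 minutes
Day: 1440 minutes
Percentage = (150/1440) × 100 ≈ 10.4%


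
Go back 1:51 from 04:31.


Start: 271 minutes from midnight
Subtract: 111 minutes
Remaining: 271 - 111 = 160
Hours: 2, Minutes: 40

02:40


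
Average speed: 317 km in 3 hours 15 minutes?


Distance: 317 km
Time: 3h 15m = 195 min = 195/60 = 13/4 hours
Speed = 317 ÷ (13/4) = 317 × 4 / 13 = 1268/13 ≈ 97.5 km/h

97.5 km/h


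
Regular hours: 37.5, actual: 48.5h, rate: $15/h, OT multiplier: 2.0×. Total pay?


$892.50

Regular: 37.5h × $15 = $562.50
Overtime: 48.5 - 37.5 = 11.0h
OT pay: 11.0h × $15 × 2.0 = $330.00
Total = $562.50 + $330.00 = $892.50


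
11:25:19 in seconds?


Hours: 11 × 3600 = 39600
Minutes: 25 × 60 = 1500
Seconds: 19
Total = 39600 + 1500 + 19 = 41119

41119 seconds


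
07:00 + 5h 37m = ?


12:37

Start: 420 minutes from midnight
Add: 337 minutes
Total: 757 minutes
Hours: 757 ÷ 60 = 12 remainder 37


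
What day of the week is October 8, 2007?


Zeller's congruence:
q=8, m=10, k=7, j=20
h = (8 + ⌊13×11/5⌋ + 7 + ⌊7/4⌋ + ⌊20/4⌋ - 2×20) mod 7
= (8 + 28 + 7 + 1 + 5 - 40) mod 7
= 9 mod 7 = 2
h=2 → Monday

Monday


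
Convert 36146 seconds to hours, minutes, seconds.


10h 2m 26s

Hours: 36146 ÷ 3600 = 10 remainder 146
Minutes: 146 ÷ 60 = 2 remainder 26
Seconds: 26


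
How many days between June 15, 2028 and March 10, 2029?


268 days

From June 15, 2028 to March 10, 2029
Rest of June 2028: 30 - 15 = 15
Full months: July 31, August 31, September 30, October 31, November 30, December 31, January 31, February 2029 28
Days into March 2029: 10
Total = 15 + 31 + 31 + 30 + 31 + 30 + 31 + 31 + 28 + 10 = 268 days


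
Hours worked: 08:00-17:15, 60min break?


8h 15m (495 minutes)

Total time = (17×60+15) - (8×60+0)
= 1035 - 480 = 555 min
Minus break: 555 - 60 = 495 min
= 8h 15m


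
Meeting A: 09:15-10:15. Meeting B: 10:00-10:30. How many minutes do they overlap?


15 minutes

Meeting A: 555-615 (in minutes from midnight)
Meeting B: 600-630
Overlap start = max(555, 600) = 600
Overlap end = min(615, 630) = 615
Overlap = max(0, 615 - 600) = 15 min


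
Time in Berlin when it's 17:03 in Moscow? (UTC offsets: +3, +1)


Time difference = UTC+1 - UTC+3 = -2 hours
New hour = (17 -2) mod 24
= 15 mod 24 = 15
Minutes unchanged → 15:03

15:03


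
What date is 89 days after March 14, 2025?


Start: March 14, 2025
Add 89 days
March 14 → April 1: 31 - 14 + 1 = 18 days (89 - 18 = 71 left)
April 1 → May 1: 30 - 1 + 1 = 30 days (71 - 30 = 41 left)
May 1 → June 1: 31 - 1 + 1 = 31 days (41 - 31 = 10 left)
June 1 + 10 = June 11, 2025

June 11, 2025


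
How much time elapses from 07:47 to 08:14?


End time in minutes: 8×60 + 14 = 494
Start time in minutes: 7×60 + 47 = 467
Difference = 494 - 467 = 27 minutes
= 0 hours 27 minutes

0h 27m


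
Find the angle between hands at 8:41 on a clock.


14.5°

Hour hand = 8×30 + 41×0.5 = 260.5°
Minute hand = 41×6 = 246°
Difference = |260.5 - 246| = 14.5°


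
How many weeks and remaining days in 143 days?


Weeks: 143 ÷ 7 = 20 remainder 3

20 weeks 3 days


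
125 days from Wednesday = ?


Tuesday

Start: Wednesday (index 2)
(2 + 125) mod 7
= 127 mod 7
= 1
Index 1 → Tuesday


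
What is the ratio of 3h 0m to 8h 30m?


Duration 1: 180 minutes
Duration 2: 510 minutes
Ratio = 180:510
GCD = 30
Simplified = 6:17
As a decimal: 6/17 ≈ 0.35

6:17 (0.35)


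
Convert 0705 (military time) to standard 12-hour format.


7:05 AM

Hour: 7
7 < 12 → AM


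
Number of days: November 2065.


30 days

Month: November (month 11)
November has 30 days


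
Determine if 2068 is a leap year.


Yes

Rules: divisible by 4 AND (not by 100 OR by 400)
2068 ÷ 4 = 517 exactly → divisible by 4
2068 ÷ 100 = 20 remainder 68 → not divisible by 100
Divisible by 4 but not by 100 → leap year


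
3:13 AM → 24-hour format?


Input: 3:13 AM
AM hour stays: 3

03:13


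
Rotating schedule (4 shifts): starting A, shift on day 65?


Shift A

Shifts: A, B, C, D
Start: A (index 0)
Day 65: (0 + 65 - 1) mod 4
= 64 mod 4
= 0
Index 0 → shift A


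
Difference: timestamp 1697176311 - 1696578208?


Difference = 1697176311 - 1696578208 = 598103 seconds
In hours: 598103 / 3600 ≈ 166.1
In days: 598103 / 86400 ≈ 6.92

598103 seconds (166.1 hours / 6.92 days)


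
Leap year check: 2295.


No

Rules: divisible by 4 AND (not by 100 OR by 400)
2295 ÷ 4 = 573 remainder 3 → not divisible by 4
Not divisible by 4 → not a leap year


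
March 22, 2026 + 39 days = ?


April 30, 2026

Start: March 22, 2026
Add 39 days
March 22 → April 1: 31 - 22 + 1 = 10 days (39 - 10 = 29 left)
April 1 + 29 = April 30, 2026


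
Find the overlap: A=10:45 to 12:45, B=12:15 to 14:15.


30 minutes

Meeting A: 645-765 (in minutes from midnight)
Meeting B: 735-855
Overlap start = max(645, 735) = 735
Overlap end = min(765, 855) = 765
Overlap = max(0, 765 - 735) = 30 min


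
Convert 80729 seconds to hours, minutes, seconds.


22h 25m 29s

Hours: 80729 ÷ 3600 = 22 remainder 1529
Minutes: 1529 ÷ 60 = 25 remainder 29
Seconds: 29


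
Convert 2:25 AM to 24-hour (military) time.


Input: 2:25 AM
AM hour stays: 2

02:25


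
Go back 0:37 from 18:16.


Start: 1096 minutes from midnight
Subtract: 37 minutes
Remaining: 1096 - 37 = 1059
Hours: 17, Minutes: 39

17:39


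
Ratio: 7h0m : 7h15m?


28:29 (0.97)

Duration 1: 420 minutes
Duration 2: 435 minutes
Ratio = 420:435
GCD = 15
Simplified = 28:29
As a decimal: 28/29 ≈ 0.97


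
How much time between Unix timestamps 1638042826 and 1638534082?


491256 seconds (136.5 hours / 5.69 days)

Difference = 1638534082 - 1638042826 = 491256 seconds
In hours: 491256 / 3600 ≈ 136.5
In days: 491256 / 86400 ≈ 5.69


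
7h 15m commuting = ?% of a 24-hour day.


30.2%

Time: 435 minutes
Day: 1440 minutes
Percentage = (435/1440) × 100 ≈ 30.2%


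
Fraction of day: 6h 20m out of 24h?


Total minutes: 6×60 + 20 = 380
Day = 24×60 = 1440 minutes
Fraction = 380/1440 ≈ 0.2639
As a percentage: 380/1440 × 100 ≈ 26.39%

0.2639 (26.39%)


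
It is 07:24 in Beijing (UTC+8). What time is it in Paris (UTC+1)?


00:24

Time difference = UTC+1 - UTC+8 = -7 hours
New hour = (7 -7) mod 24
= 0 mod 24 = 0
Minutes unchanged → 00:24


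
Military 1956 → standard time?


Hour: 19
19 - 12 = 7 → PM

7:56 PM


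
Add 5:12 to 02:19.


Start: 139 minutes from midnight
Add: 312 minutes
Total: 451 minutes
Hours: 451 ÷ 60 = 7 remainder 31

07:31


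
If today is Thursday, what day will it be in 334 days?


Start: Thursday (index 3)
(3 + 334) mod 7
= 337 mod 7
= 1
Index 1 → Tuesday

Tuesday


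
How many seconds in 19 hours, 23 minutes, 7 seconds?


Hours: 19 × 3600 = 68400
Minutes: 23 × 60 = 1380
Seconds: 7
Total = 68400 + 1380 + 7 = 69787

69787 seconds


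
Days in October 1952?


Month: October (month 10)
October has 31 days

31 days


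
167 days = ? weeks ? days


23 weeks 6 days

Weeks: 167 ÷ 7 = 23 remainder 6


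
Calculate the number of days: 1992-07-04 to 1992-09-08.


66 days

From July 4, 1992 to September 8, 1992
Rest of July 1992: 31 - 4 = 27
Full months: August 31
Days into September 1992: 8
Total = 27 + 31 + 8 = 66 days


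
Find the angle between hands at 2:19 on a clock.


44.5°

Hour hand = 2×30 + 19×0.5 = 69.5°
Minute hand = 19×6 = 114°
Difference = |69.5 - 114| = 44.5°


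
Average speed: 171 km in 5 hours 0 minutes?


Distance: 171 km
Time: 5 hours
Speed = 171 / 5 = 34.2 km/h

34.2 km/h


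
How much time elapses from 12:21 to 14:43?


2h 22m

End time in minutes: 14×60 + 43 = 883
Start time in minutes: 12×60 + 21 = 741
Difference = 883 - 741 = 142 minutes
= 2 hours 22 minutes


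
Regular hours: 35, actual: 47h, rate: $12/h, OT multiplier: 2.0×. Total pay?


Regular: 35h × $12 = $420.00
Overtime: 47 - 35 = 12h
OT pay: 12h × $12 × 2.0 = $288.00
Total = $420.00 + $288.00 = $708.00

$708.00


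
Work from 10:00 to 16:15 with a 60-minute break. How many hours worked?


5h 15m (315 minutes)

Total time = (16×60+15) - (10×60+0)
= 975 - 600 = 375 min
Minus break: 375 - 60 = 315 min
= 5h 15m


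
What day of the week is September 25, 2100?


Saturday

Zeller's congruence:
q=25, m=9, k=0, j=21
h = (25 + ⌊13×10/5⌋ + 0 + ⌊0/4⌋ + ⌊21/4⌋ - 2×21) mod 7
= (25 + 26 + 0 + 0 + 5 - 42) mod 7
= 14 mod 7 = 0
h=0 → Saturday


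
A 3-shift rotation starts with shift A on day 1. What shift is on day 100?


Shifts: A, B, C
Start: A (index 0)
Day 100: (0 + 100 - 1) mod 3
= 99 mod 3
= 0
Index 0 → shift A

Shift A


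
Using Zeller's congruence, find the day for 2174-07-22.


Friday

Zeller's congruence:
q=22, m=7, k=74, j=21
h = (22 + ⌊13×8/5⌋ + 74 + ⌊74/4⌋ + ⌊21/4⌋ - 2×21) mod 7
= (22 + 20 + 74 + 18 + 5 - 42) mod 7
= 97 mod 7 = 6
h=6 → Friday


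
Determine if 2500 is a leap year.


No

Rules: divisible by 4 AND (not by 100 OR by 400)
2500 ÷ 4 = 625 exactly → divisible by 4
2500 ÷ 100 = 25 exactly → divisible by 100
2500 ÷ 400 = 6 remainder 100 → not divisible by 400
Divisible by 100 but not by 400 → not a leap year


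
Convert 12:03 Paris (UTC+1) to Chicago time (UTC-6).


Time difference = UTC-6 - UTC+1 = -7 hours
New hour = (12 -7) mod 24
= 5 mod 24 = 5
Minutes unchanged → 05:03

05:03


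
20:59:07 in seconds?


75547 seconds

Hours: 20 × 3600 = 72000
Minutes: 59 × 60 = 3540
Seconds: 7
Total = 72000 + 3540 + 7 = 75547


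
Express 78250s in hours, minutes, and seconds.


Hours: 78250 ÷ 3600 = 21 remainder 2650
Minutes: 2650 ÷ 60 = 44 remainder 10
Seconds: 10

21h 44m 10s


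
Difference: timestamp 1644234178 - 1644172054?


Difference = 1644234178 - 1644172054 = 62124 seconds
In hours: 62124 / 3600 ≈ 17.3
In days: 62124 / 86400 ≈ 0.72

62124 seconds (17.3 hours / 0.72 days)


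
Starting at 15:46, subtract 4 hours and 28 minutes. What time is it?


Start: 946 minutes from midnight
Subtract: 268 minutes
Remaining: 946 - 268 = 678
Hours: 11, Minutes: 18

11:18


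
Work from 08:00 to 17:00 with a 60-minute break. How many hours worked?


Total time = (17×60+0) - (8×60+0)
= 1020 - 480 = 540 min
Minus break: 540 - 60 = 480 min
= 8h 0m

8h 0m (480 minutes)


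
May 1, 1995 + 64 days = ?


July 4, 1995

Start: May 1, 1995
Add 64 days
May 1 → June 1: 31 - 1 + 1 = 31 days (64 - 31 = 33 left)
June 1 → July 1: 30 - 1 + 1 = 30 days (33 - 30 = 3 left)
July 1 + 3 = July 4, 1995


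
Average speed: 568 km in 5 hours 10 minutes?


109.9 km/h

Distance: 568 km
Time: 5h 10m = 310 min = 310/60 = 31/6 hours
Speed = 568 ÷ (31/6) = 568 × 6 / 31 = 3408/31 ≈ 109.9 km/h


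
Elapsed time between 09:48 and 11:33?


End time in minutes: 11×60 + 33 = 693
Start time in minutes: 9×60 + 48 = 588
Difference = 693 - 588 = 105 minutes
= 1 hours 45 minutes

1h 45m


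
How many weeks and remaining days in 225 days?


Weeks: 225 ÷ 7 = 32 remainder 1

32 weeks 1 days


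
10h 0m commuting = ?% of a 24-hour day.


41.7%

Time: 600 minutes
Day: 1440 minutes
Percentage = (600/1440) × 100 ≈ 41.7%


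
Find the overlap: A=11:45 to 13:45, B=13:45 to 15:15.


Meeting A: 705-825 (in minutes from midnight)
Meeting B: 825-915
Overlap start = max(705, 825) = 825
Overlap end = min(825, 915) = 825
Overlap = max(0, 825 - 825) = 0 min

0 minutes


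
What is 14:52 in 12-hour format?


2:52 PM

Hour: 14
14 - 12 = 2 → PM


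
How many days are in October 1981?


Month: October (month 10)
October has 31 days

31 days


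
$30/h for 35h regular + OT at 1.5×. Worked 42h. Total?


$1365.00

Regular: 35h × $30 = $1050.00
Overtime: 42 - 35 = 7h
OT pay: 7h × $30 × 1.5 = $315.00
Total = $1050.00 + $315.00 = $1365.00


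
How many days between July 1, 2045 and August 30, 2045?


60 days

From July 1, 2045 to August 30, 2045
Rest of July 2045: 31 - 1 = 30
Days into August 2045: 30
Total = 30 + 30 = 60 days


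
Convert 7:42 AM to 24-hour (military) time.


07:42

Input: 7:42 AM
AM hour stays: 7


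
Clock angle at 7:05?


177.5°

Hour hand = 7×30 + 5×0.5 = 212.5°
Minute hand = 5×6 = 30°
Difference = |212.5 - 30| = 182.5°
Since > 180°: 360 - 182.5 = 177.5°


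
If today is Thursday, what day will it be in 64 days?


Start: Thursday (index 3)
(3 + 64) mod 7
= 67 mod 7
= 4
Index 4 → Friday

Friday


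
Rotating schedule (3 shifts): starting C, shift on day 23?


Shifts: A, B, C
Start: C (index 2)
Day 23: (2 + 23 - 1) mod 3
= 24 mod 3
= 0
Index 0 → shift A

Shift A


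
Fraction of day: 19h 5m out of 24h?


Total minutes: 19×60 + 5 = 1145
Day = 24×60 = 1440 minutes
Fraction = 1145/1440 ≈ 0.7951
As a percentage: 1145/1440 × 100 ≈ 79.51%

0.7951 (79.51%)


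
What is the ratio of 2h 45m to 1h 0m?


11:4 (2.75)

Duration 1: 165 minutes
Duration 2: 60 minutes
Ratio = 165:60
GCD = 15
Simplified = 11:4
As a decimal: 11/4 = 2.75


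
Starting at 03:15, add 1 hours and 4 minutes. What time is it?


04:19

Start: 195 minutes from midnight
Add: 64 minutes
Total: 259 minutes
Hours: 259 ÷ 60 = 4 remainder 19


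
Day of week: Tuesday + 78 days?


Wednesday

Start: Tuesday (index 1)
(1 + 78) mod 7
= 79 mod 7
= 2
Index 2 → Wednesday


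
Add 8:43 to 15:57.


00:40 (next day)

Start: 957 minutes from midnight
Add: 523 minutes
Total: 1480 minutes
Hours: 1480 ÷ 60 = 24 remainder 40
24 ≥ 24 → 24 - 24 = 0 (next day)


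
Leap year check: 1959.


Rules: divisible by 4 AND (not by 100 OR by 400)
1959 ÷ 4 = 489 remainder 3 → not divisible by 4
Not divisible by 4 → not a leap year

No


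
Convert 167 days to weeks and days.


23 weeks 6 days

Weeks: 167 ÷ 7 = 23 remainder 6


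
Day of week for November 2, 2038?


Zeller's congruence:
q=2, m=11, k=38, j=20
h = (2 + ⌊13×12/5⌋ + 38 + ⌊38/4⌋ + ⌊20/4⌋ - 2×20) mod 7
= (2 + 31 + 38 + 9 + 5 - 40) mod 7
= 45 mod 7 = 3
h=3 → Tuesday

Tuesday


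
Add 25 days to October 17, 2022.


Start: October 17, 2022
Add 25 days
October 17 → November 1: 31 - 17 + 1 = 15 days (25 - 15 = 10 left)
November 1 + 10 = November 11, 2022

November 11, 2022


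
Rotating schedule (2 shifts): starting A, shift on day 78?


Shift B

Shifts: A, B
Start: A (index 0)
Day 78: (0 + 78 - 1) mod 2
= 77 mod 2
= 1
Index 1 → shift B


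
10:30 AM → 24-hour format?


10:30

Input: 10:30 AM
AM hour stays: 10


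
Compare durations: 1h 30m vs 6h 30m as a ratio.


3:13 (0.23)

Duration 1: 90 minutes
Duration 2: 390 minutes
Ratio = 90:390
GCD = 30
Simplified = 3:13
As a decimal: 3/13 ≈ 0.23


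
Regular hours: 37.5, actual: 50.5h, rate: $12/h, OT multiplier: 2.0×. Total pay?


$762.00

Regular: 37.5h × $12 = $450.00
Overtime: 50.5 - 37.5 = 13.0h
OT pay: 13.0h × $12 × 2.0 = $312.00
Total = $450.00 + $312.00 = $762.00


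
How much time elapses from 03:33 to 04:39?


End time in minutes: 4×60 + 39 = 279
Start time in minutes: 3×60 + 33 = 213
Difference = 279 - 213 = 66 minutes
= 1 hours 6 minutes

1h 6m


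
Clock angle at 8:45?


Hour hand = 8×30 + 45×0.5 = 262.5°
Minute hand = 45×6 = 270°
Difference = |262.5 - 270| = 7.5°

7.5°


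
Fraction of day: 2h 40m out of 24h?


0.1111 (11.11%)

Total minutes: 2×60 + 40 = 160
Day = 24×60 = 1440 minutes
Fraction = 160/1440 ≈ 0.1111
As a percentage: 160/1440 × 100 ≈ 11.11%


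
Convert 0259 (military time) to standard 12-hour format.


2:59 AM

Hour: 2
2 < 12 → AM


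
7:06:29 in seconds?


25589 seconds

Hours: 7 × 3600 = 25200
Minutes: 6 × 60 = 360
Seconds: 29
Total = 25200 + 360 + 29 = 25589


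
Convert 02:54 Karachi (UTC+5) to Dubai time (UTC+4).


Time difference = UTC+4 - UTC+5 = -1 hours
New hour = (2 -1) mod 24
= 1 mod 24 = 1
Minutes unchanged → 01:54

01:54


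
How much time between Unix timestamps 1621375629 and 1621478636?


103007 seconds (28.6 hours / 1.19 days)

Difference = 1621478636 - 1621375629 = 103007 seconds
In hours: 103007 / 3600 ≈ 28.6
In days: 103007 / 86400 ≈ 1.19


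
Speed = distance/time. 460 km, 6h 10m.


Distance: 460 km
Time: 6h 10m = 370 min = 370/60 = 37/6 hours
Speed = 460 ÷ (37/6) = 460 × 6 / 37 = 2760/37 ≈ 74.6 km/h

74.6 km/h


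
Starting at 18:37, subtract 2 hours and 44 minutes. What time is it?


Start: 1117 minutes from midnight
Subtract: 164 minutes
Remaining: 1117 - 164 = 953
Hours: 15, Minutes: 53

15:53


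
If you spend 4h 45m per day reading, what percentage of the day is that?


19.8%

Time: 285 minutes
Day: 1440 minutes
Percentage = (285/1440) × 100 ≈ 19.8%


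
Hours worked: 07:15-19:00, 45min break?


11h 0m (660 minutes)

Total time = (19×60+0) - (7×60+15)
= 1140 - 435 = 705 min
Minus break: 705 - 45 = 660 min
= 11h 0m


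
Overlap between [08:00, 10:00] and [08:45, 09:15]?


Meeting A: 480-600 (in minutes from midnight)
Meeting B: 525-555
Overlap start = max(480, 525) = 525
Overlap end = min(600, 555) = 555
Overlap = max(0, 555 - 525) = 30 min

30 minutes


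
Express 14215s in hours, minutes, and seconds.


3h 56m 55s

Hours: 14215 ÷ 3600 = 3 remainder 3415
Minutes: 3415 ÷ 60 = 56 remainder 55
Seconds: 55


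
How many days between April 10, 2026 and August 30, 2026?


From April 10, 2026 to August 30, 2026
Rest of April 2026: 30 - 10 = 20
Full months: May 31, June 30, July 31
Days into August 2026: 30
Total = 20 + 31 + 30 + 31 + 30 = 142 days

142 days


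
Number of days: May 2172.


Month: May (month 5)
May has 31 days

31 days


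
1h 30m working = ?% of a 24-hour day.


Time: 90 minutes
Day: 1440 minutes
Percentage = (90/1440) × 100 ≈ 6.3%

6.3%


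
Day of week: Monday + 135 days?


Start: Monday (index 0)
(0 + 135) mod 7
= 135 mod 7
= 2
Index 2 → Wednesday

Wednesday


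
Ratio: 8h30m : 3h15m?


Duration 1: 510 minutes
Duration 2: 195 minutes
Ratio = 510:195
GCD = 15
Simplified = 34:13
As a decimal: 34/13 ≈ 2.62

34:13 (2.62)


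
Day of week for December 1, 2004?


Zeller's congruence:
q=1, m=12, k=4, j=20
h = (1 + ⌊13×13/5⌋ + 4 + ⌊4/4⌋ + ⌊20/4⌋ - 2×20) mod 7
= (1 + 33 + 4 + 1 + 5 - 40) mod 7
= 4 mod 7 = 4
h=4 → Wednesday

Wednesday


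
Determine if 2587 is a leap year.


No

Rules: divisible by 4 AND (not by 100 OR by 400)
2587 ÷ 4 = 646 remainder 3 → not divisible by 4
Not divisible by 4 → not a leap year


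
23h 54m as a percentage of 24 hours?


0.9958 (99.58%)

Total minutes: 23×60 + 54 = 1434
Day = 24×60 = 1440 minutes
Fraction = 1434/1440 ≈ 0.9958
As a percentage: 1434/1440 × 100 ≈ 99.58%


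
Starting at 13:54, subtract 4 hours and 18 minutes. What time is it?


09:36

Start: 834 minutes from midnight
Subtract: 258 minutes
Remaining: 834 - 258 = 576
Hours: 9, Minutes: 36


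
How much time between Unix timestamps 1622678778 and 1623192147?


513369 seconds (142.6 hours / 5.94 days)

Difference = 1623192147 - 1622678778 = 513369 seconds
In hours: 513369 / 3600 ≈ 142.6
In days: 513369 / 86400 ≈ 5.94


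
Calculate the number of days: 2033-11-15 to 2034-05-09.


175 days

From November 15, 2033 to May 9, 2034
Rest of November 2033: 30 - 15 = 15
Full months: December 31, January 31, February 2034 28, March 31, April 30
Days into May 2034: 9
Total = 15 + 31 + 31 + 28 + 31 + 30 + 9 = 175 days


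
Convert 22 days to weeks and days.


Weeks: 22 ÷ 7 = 3 remainder 1

3 weeks 1 days


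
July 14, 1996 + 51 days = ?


Start: July 14, 1996
Add 51 days
July 14 → August 1: 31 - 14 + 1 = 18 days (51 - 18 = 33 left)
August 1 → September 1: 31 - 1 + 1 = 31 days (33 - 31 = 2 left)
September 1 + 2 = September 3, 1996

September 3, 1996


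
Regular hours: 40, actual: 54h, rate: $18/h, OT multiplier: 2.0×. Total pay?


Regular: 40h × $18 = $720.00
Overtime: 54 - 40 = 14h
OT pay: 14h × $18 × 2.0 = $504.00
Total = $720.00 + $504.00 = $1224.00

$1224.00


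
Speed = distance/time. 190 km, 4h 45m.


Distance: 190 km
Time: 4h 45m = 285 min = 285/60 = 19/4 hours
Speed = 190 ÷ (19/4) = 190 × 4 / 19 = 760/19 = 40.0 km/h

40.0 km/h


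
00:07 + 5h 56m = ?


Start: 7 minutes from midnight
Add: 356 minutes
Total: 363 minutes
Hours: 363 ÷ 60 = 6 remainder 3

06:03


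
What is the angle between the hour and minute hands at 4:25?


17.5°

Hour hand = 4×30 + 25×0.5 = 132.5°
Minute hand = 25×6 = 150°
Difference = |132.5 - 150| = 17.5°


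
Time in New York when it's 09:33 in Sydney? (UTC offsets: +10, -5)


Time difference = UTC-5 - UTC+10 = -15 hours
New hour = (9 -15) mod 24
= -6 mod 24 = 18
Minutes unchanged → 18:33; -6 < 0 → previous day

18:33 (previous day)


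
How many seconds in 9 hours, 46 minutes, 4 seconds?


Hours: 9 × 3600 = 32400
Minutes: 46 × 60 = 2760
Seconds: 4
Total = 32400 + 2760 + 4 = 35164

35164 seconds


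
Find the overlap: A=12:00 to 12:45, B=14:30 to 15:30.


Meeting A: 720-765 (in minutes from midnight)
Meeting B: 870-930
Overlap start = max(720, 870) = 870
Overlap end = min(765, 930) = 765
Overlap = max(0, 765 - 870) = 0 min

0 minutes


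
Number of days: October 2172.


Month: October (month 10)
October has 31 days

31 days


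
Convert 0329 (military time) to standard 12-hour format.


Hour: 3
3 < 12 → AM

3:29 AM


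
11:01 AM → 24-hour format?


Input: 11:01 AM
AM hour stays: 11

11:01


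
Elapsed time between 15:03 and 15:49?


End time in minutes: 15×60 + 49 = 949
Start time in minutes: 15×60 + 3 = 903
Difference = 949 - 903 = 46 minutes
= 0 hours 46 minutes

0h 46m


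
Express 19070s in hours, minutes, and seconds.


5h 17m 50s

Hours: 19070 ÷ 3600 = 5 remainder 1070
Minutes: 1070 ÷ 60 = 17 remainder 50
Seconds: 50


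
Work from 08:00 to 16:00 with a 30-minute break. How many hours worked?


7h 30m (450 minutes)

Total time = (16×60+0) - (8×60+0)
= 960 - 480 = 480 min
Minus break: 480 - 30 = 450 min
= 7h 30m


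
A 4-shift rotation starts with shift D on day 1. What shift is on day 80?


Shifts: A, B, C, D
Start: D (index 3)
Day 80: (3 + 80 - 1) mod 4
= 82 mod 4
= 2
Index 2 → shift C

Shift C


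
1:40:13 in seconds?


6013 seconds

Hours: 1 × 3600 = 3600
Minutes: 40 × 60 = 2400
Seconds: 13
Total = 3600 + 2400 + 13 = 6013


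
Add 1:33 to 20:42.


Start: 1242 minutes from midnight
Add: 93 minutes
Total: 1335 minutes
Hours: 1335 ÷ 60 = 22 remainder 15

22:15


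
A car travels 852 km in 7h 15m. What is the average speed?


117.5 km/h

Distance: 852 km
Time: 7h 15m = 435 min = 435/60 = 29/4 hours
Speed = 852 ÷ (29/4) = 852 × 4 / 29 = 3408/29 ≈ 117.5 km/h


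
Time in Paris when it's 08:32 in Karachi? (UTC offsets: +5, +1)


04:32

Time difference = UTC+1 - UTC+5 = -4 hours
New hour = (8 -4) mod 24
= 4 mod 24 = 4
Minutes unchanged → 04:32


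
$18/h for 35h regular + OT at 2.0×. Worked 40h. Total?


$810.00

Regular: 35h × $18 = $630.00
Overtime: 40 - 35 = 5h
OT pay: 5h × $18 × 2.0 = $180.00
Total = $630.00 + $180.00 = $810.00


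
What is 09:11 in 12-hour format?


Hour: 9
9 < 12 → AM

9:11 AM


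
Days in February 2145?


28 days

Month: February (month 2)
February: 28 or 29 (leap year)
2145 leap year? No


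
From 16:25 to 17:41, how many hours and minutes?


1h 16m

End time in minutes: 17×60 + 41 = 1061
Start time in minutes: 16×60 + 25 = 985
Difference = 1061 - 985 = 76 minutes
= 1 hours 16 minutes


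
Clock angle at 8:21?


124.5°

Hour hand = 8×30 + 21×0.5 = 250.5°
Minute hand = 21×6 = 126°
Difference = |250.5 - 126| = 124.5°


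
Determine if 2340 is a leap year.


Yes

Rules: divisible by 4 AND (not by 100 OR by 400)
2340 ÷ 4 = 585 exactly → divisible by 4
2340 ÷ 100 = 23 remainder 40 → not divisible by 100
Divisible by 4 but not by 100 → leap year


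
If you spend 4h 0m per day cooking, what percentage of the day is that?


16.7%

Time: 240 minutes
Day: 1440 minutes
Percentage = (240/1440) × 100 ≈ 16.7%


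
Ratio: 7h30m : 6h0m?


Duration 1: 450 minutes
Duration 2: 360 minutes
Ratio = 450:360
GCD = 90
Simplified = 5:4
As a decimal: 5/4 = 1.25

5:4 (1.25)


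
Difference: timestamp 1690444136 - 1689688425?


755711 seconds (209.9 hours / 8.75 days)

Difference = 1690444136 - 1689688425 = 755711 seconds
In hours: 755711 / 3600 ≈ 209.9
In days: 755711 / 86400 ≈ 8.75


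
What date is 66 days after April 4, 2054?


Start: April 4, 2054
Add 66 days
April 4 → May 1: 30 - 4 + 1 = 27 days (66 - 27 = 39 left)
May 1 → June 1: 31 - 1 + 1 = 31 days (39 - 31 = 8 left)
June 1 + 8 = June 9, 2054

June 9, 2054


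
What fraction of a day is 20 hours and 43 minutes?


0.8632 (86.32%)

Total minutes: 20×60 + 43 = 1243
Day = 24×60 = 1440 minutes
Fraction = 1243/1440 ≈ 0.8632
As a percentage: 1243/1440 × 100 ≈ 86.32%


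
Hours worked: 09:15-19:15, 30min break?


9h 30m (570 minutes)

Total time = (19×60+15) - (9×60+15)
= 1155 - 555 = 600 min
Minus break: 600 - 30 = 570 min
= 9h 30m


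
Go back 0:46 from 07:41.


Start: 461 minutes from midnight
Subtract: 46 minutes
Remaining: 461 - 46 = 415
Hours: 6, Minutes: 55

06:55


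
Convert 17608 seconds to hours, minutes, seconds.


Hours: 17608 ÷ 3600 = 4 remainder 3208
Minutes: 3208 ÷ 60 = 53 remainder 28
Seconds: 28

4h 53m 28s


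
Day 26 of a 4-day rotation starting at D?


Shifts: A, B, C, D
Start: D (index 3)
Day 26: (3 + 26 - 1) mod 4
= 28 mod 4
= 0
Index 0 → shift A

Shift A


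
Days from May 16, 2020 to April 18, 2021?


From May 16, 2020 to April 18, 2021
Rest of May 2020: 31 - 16 = 15
Full months: June 30, July 31, August 31, September 30, October 31, November 30, December 31, January 31, February 2021 28, March 31
Days into April 2021: 18
Total = 15 + 30 + 31 + 31 + 30 + 31 + 30 + 31 + 31 + 28 + 31 + 18 = 337 days

337 days


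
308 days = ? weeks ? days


44 weeks 0 days

Weeks: 308 ÷ 7 = 44 remainder 0


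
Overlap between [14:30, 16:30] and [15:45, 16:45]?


Meeting A: 870-990 (in minutes from midnight)
Meeting B: 945-1005
Overlap start = max(870, 945) = 945
Overlap end = min(990, 1005) = 990
Overlap = max(0, 990 - 945) = 45 min

45 minutes


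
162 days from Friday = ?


Start: Friday (index 4)
(4 + 162) mod 7
= 166 mod 7
= 5
Index 5 → Saturday

Saturday


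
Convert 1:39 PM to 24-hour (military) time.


13:39

Input: 1:39 PM
PM: 1 + 12 = 13


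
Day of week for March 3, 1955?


Thursday

Zeller's congruence:
q=3, m=3, k=55, j=19
h = (3 + ⌊13×4/5⌋ + 55 + ⌊55/4⌋ + ⌊19/4⌋ - 2×19) mod 7
= (3 + 10 + 55 + 13 + 4 - 38) mod 7
= 47 mod 7 = 5
h=5 → Thursday


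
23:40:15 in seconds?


Hours: 23 × 3600 = 82800
Minutes: 40 × 60 = 2400
Seconds: 15
Total = 82800 + 2400 + 15 = 85215

85215 seconds


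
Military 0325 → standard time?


Hour: 3
3 < 12 → AM

3:25 AM


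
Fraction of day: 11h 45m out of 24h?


0.4896 (48.96%)

Total minutes: 11×60 + 45 = 705
Day = 24×60 = 1440 minutes
Fraction = 705/1440 ≈ 0.4896
As a percentage: 705/1440 × 100 ≈ 48.96%


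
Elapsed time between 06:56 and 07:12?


End time in minutes: 7×60 + 12 = 432
Start time in minutes: 6×60 + 56 = 416
Difference = 432 - 416 = 16 minutes
= 0 hours 16 minutes

0h 16m


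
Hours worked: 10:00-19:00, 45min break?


8h 15m (495 minutes)

Total time = (19×60+0) - (10×60+0)
= 1140 - 600 = 540 min
Minus break: 540 - 45 = 495 min
= 8h 15m


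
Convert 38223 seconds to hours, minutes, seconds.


Hours: 38223 ÷ 3600 = 10 remainder 2223
Minutes: 2223 ÷ 60 = 37 remainder 3
Seconds: 3

10h 37m 3s


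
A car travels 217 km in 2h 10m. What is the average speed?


Distance: 217 km
Time: 2h 10m = 130 min = 130/60 = 13/6 hours
Speed = 217 ÷ (13/6) = 217 × 6 / 13 = 1302/13 ≈ 100.2 km/h

100.2 km/h


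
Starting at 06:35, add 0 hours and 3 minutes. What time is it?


Start: 395 minutes from midnight
Add: 3 minutes
Total: 398 minutes
Hours: 398 ÷ 60 = 6 remainder 38

06:38


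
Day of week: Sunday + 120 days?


Start: Sunday (index 6)
(6 + 120) mod 7
= 126 mod 7
= 0
Index 0 → Monday

Monday


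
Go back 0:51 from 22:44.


21:53

Start: 1364 minutes from midnight
Subtract: 51 minutes
Remaining: 1364 - 51 = 1313
Hours: 21, Minutes: 53


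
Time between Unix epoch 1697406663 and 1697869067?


Difference = 1697869067 - 1697406663 = 462404 seconds
In hours: 462404 / 3600 ≈ 128.4
In days: 462404 / 86400 ≈ 5.35

462404 seconds (128.4 hours / 5.35 days)


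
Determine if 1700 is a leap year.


Rules: divisible by 4 AND (not by 100 OR by 400)
1700 ÷ 4 = 425 exactly → divisible by 4
1700 ÷ 100 = 17 exactly → divisible by 100
1700 ÷ 400 = 4 remainder 100 → not divisible by 400
Divisible by 100 but not by 400 → not a leap year

No


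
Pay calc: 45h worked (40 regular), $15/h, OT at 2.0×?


$750.00

Regular: 40h × $15 = $600.00
Overtime: 45 - 40 = 5h
OT pay: 5h × $15 × 2.0 = $150.00
Total = $600.00 + $150.00 = $750.00


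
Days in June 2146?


Month: June (month 6)
June has 30 days

30 days


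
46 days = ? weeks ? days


Weeks: 46 ÷ 7 = 6 remainder 4

6 weeks 4 days


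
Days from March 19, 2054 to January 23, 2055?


From March 19, 2054 to January 23, 2055
Rest of March 2054: 31 - 19 = 12
Full months: April 30, May 31, June 30, July 31, August 31, September 30, October 31, November 30, December 31
Days into January 2055: 23
Total = 12 + 30 + 31 + 30 + 31 + 31 + 30 + 31 + 30 + 31 + 23 = 310 days

310 days


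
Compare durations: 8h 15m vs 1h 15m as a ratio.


Duration 1: 495 minutes
Duration 2: 75 minutes
Ratio = 495:75
GCD = 15
Simplified = 33:5
As a decimal: 33/5 = 6.60

33:5 (6.60)


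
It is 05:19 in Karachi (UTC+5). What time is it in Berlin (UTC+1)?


Time difference = UTC+1 - UTC+5 = -4 hours
New hour = (5 -4) mod 24
= 1 mod 24 = 1
Minutes unchanged → 01:19

01:19


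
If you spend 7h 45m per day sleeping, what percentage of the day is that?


32.3%

Time: 465 minutes
Day: 1440 minutes
Percentage = (465/1440) × 100 ≈ 32.3%


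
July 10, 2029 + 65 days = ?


Start: July 10, 2029
Add 65 days
July 10 → August 1: 31 - 10 + 1 = 22 days (65 - 22 = 43 left)
August 1 → September 1: 31 - 1 + 1 = 31 days (43 - 31 = 12 left)
September 1 + 12 = September 13, 2029

September 13, 2029


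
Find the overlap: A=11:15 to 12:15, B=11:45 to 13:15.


30 minutes

Meeting A: 675-735 (in minutes from midnight)
Meeting B: 705-795
Overlap start = max(675, 705) = 705
Overlap end = min(735, 795) = 735
Overlap = max(0, 735 - 705) = 30 min


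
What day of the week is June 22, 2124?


Thursday

Zeller's congruence:
q=22, m=6, k=24, j=21
h = (22 + ⌊13×7/5⌋ + 24 + ⌊24/4⌋ + ⌊21/4⌋ - 2×21) mod 7
= (22 + 18 + 24 + 6 + 5 - 42) mod 7
= 33 mod 7 = 5
h=5 → Thursday


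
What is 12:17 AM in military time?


00:17

Input: 12:17 AM
12 AM → 00 (midnight)


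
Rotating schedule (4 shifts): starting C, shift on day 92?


Shift B

Shifts: A, B, C, D
Start: C (index 2)
Day 92: (2 + 92 - 1) mod 4
= 93 mod 4
= 1
Index 1 → shift B


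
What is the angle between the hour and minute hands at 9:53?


Hour hand = 9×30 + 53×0.5 = 296.5°
Minute hand = 53×6 = 318°
Difference = |296.5 - 318| = 21.5°

21.5°


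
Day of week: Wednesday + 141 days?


Thursday

Start: Wednesday (index 2)
(2 + 141) mod 7
= 143 mod 7
= 3
Index 3 → Thursday


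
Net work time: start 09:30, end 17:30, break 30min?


7h 30m (450 minutes)

Total time = (17×60+30) - (9×60+30)
= 1050 - 570 = 480 min
Minus break: 480 - 30 = 450 min
= 7h 30m


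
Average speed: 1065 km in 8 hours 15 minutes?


Distance: 1065 km
Time: 8h 15m = 495 min = 495/60 = 33/4 hours
Speed = 1065 ÷ (33/4) = 1065 × 4 / 33 = 4260/33 ≈ 129.1 km/h

129.1 km/h


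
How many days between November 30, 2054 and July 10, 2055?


222 days

From November 30, 2054 to July 10, 2055
Rest of November 2054: 30 - 30 = 0
Full months: December 31, January 31, February 2055 28, March 31, April 30, May 31, June 30
Days into July 2055: 10
Total = 0 + 31 + 31 + 28 + 31 + 30 + 31 + 30 + 10 = 222 days


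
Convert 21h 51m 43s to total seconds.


Hours: 21 × 3600 = 75600
Minutes: 51 × 60 = 3060
Seconds: 43
Total = 75600 + 3060 + 43 = 78703

78703 seconds


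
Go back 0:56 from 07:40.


06:44

Start: 460 minutes from midnight
Subtract: 56 minutes
Remaining: 460 - 56 = 404
Hours: 6, Minutes: 44


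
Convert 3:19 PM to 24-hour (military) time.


Input: 3:19 PM
PM: 3 + 12 = 15

15:19


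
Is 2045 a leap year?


Rules: divisible by 4 AND (not by 100 OR by 400)
2045 ÷ 4 = 511 remainder 1 → not divisible by 4
Not divisible by 4 → not a leap year

No


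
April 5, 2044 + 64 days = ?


Start: April 5, 2044
Add 64 days
April 5 → May 1: 30 - 5 + 1 = 26 days (64 - 26 = 38 left)
May 1 → June 1: 31 - 1 + 1 = 31 days (38 - 31 = 7 left)
June 1 + 7 = June 8, 2044

June 8, 2044


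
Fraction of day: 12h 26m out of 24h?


0.5181 (51.81%)

Total minutes: 12×60 + 26 = 746
Day = 24×60 = 1440 minutes
Fraction = 746/1440 ≈ 0.5181
As a percentage: 746/1440 × 100 ≈ 51.81%


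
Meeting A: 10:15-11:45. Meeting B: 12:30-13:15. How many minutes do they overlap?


0 minutes

Meeting A: 615-705 (in minutes from midnight)
Meeting B: 750-795
Overlap start = max(615, 750) = 750
Overlap end = min(705, 795) = 705
Overlap = max(0, 705 - 750) = 0 min


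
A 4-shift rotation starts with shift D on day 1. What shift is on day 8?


Shift C

Shifts: A, B, C, D
Start: D (index 3)
Day 8: (3 + 8 - 1) mod 4
= 10 mod 4
= 2
Index 2 → shift C


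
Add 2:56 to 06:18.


Start: 378 minutes from midnight
Add: 176 minutes
Total: 554 minutes
Hours: 554 ÷ 60 = 9 remainder 14

09:14


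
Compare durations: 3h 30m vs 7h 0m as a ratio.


1:2 (0.50)

Duration 1: 210 minutes
Duration 2: 420 minutes
Ratio = 210:420
GCD = 210
Simplified = 1:2
As a decimal: 1/2 = 0.50


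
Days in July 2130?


31 days

Month: July (month 7)
July has 31 days


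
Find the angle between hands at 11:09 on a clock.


79.5°

Hour hand = 11×30 + 9×0.5 = 334.5°
Minute hand = 9×6 = 54°
Difference = |334.5 - 54| = 280.5°
Since > 180°: 360 - 280.5 = 79.5°


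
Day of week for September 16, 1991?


Monday

Zeller's congruence:
q=16, m=9, k=91, j=19
h = (16 + ⌊13×10/5⌋ + 91 + ⌊91/4⌋ + ⌊19/4⌋ - 2×19) mod 7
= (16 + 26 + 91 + 22 + 4 - 38) mod 7
= 121 mod 7 = 2
h=2 → Monday


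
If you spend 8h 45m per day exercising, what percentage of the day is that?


36.5%

Time: 525 minutes
Day: 1440 minutes
Percentage = (525/1440) × 100 ≈ 36.5%


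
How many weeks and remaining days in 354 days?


50 weeks 4 days

Weeks: 354 ÷ 7 = 50 remainder 4


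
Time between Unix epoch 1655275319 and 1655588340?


313021 seconds (87.0 hours / 3.62 days)

Difference = 1655588340 - 1655275319 = 313021 seconds
In hours: 313021 / 3600 ≈ 87.0
In days: 313021 / 86400 ≈ 3.62


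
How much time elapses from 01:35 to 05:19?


3h 44m

End time in minutes: 5×60 + 19 = 319
Start time in minutes: 1×60 + 35 = 95
Difference = 319 - 95 = 224 minutes
= 3 hours 44 minutes


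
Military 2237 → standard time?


10:37 PM

Hour: 22
22 - 12 = 10 → PM


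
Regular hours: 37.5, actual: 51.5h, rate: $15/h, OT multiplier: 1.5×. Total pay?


Regular: 37.5h × $15 = $562.50
Overtime: 51.5 - 37.5 = 14.0h
OT pay: 14.0h × $15 × 1.5 = $315.00
Total = $562.50 + $315.00 = $877.50

$877.50


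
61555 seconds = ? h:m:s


Hours: 61555 ÷ 3600 = 17 remainder 355
Minutes: 355 ÷ 60 = 5 remainder 55
Seconds: 55

17h 5m 55s


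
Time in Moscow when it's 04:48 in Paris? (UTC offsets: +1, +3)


06:48

Time difference = UTC+3 - UTC+1 = +2 hours
New hour = (4 + 2) mod 24
= 6 mod 24 = 6
Minutes unchanged → 06:48
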